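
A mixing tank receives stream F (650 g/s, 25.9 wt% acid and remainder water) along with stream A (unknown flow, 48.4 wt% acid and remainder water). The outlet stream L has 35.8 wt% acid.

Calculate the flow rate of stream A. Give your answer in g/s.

Let A be the unknown flow. Total out = 650 + A.
acid balance: 168.35 + 0.484·A = 0.358·(650 + A)
(0.484 − 0.358)·A = 0.358×650 − 168.35 = 64.35
A = 64.35 / 0.126 = 510.71 g/s

510.7 g/s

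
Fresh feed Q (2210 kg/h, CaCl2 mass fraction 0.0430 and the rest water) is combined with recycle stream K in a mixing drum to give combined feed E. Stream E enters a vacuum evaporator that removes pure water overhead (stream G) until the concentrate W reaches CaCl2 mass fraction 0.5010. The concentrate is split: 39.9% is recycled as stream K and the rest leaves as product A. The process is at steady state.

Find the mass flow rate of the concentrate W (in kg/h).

315.6 kg/h

Overall CaCl2 balance (none leaves overhead): CaCl2 in fresh feed = CaCl2 in product, i.e. 2210×0.043 = (1−0.399)·W·0.501.
W = 95.03/(0.501×0.601) = 315.61 kg/h.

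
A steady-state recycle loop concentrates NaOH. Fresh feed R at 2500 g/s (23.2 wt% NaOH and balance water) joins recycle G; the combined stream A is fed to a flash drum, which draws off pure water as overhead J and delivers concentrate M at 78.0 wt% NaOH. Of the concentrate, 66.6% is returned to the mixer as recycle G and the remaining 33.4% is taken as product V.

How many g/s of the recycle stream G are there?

1483 g/s

Overall NaOH balance (none leaves overhead): NaOH in fresh feed = NaOH in product, i.e. 2500×0.232 = (1−0.666)·M·0.780.
M = 580/(0.780×0.334) = 2226.3 g/s.
Recycle G = 0.666×2226.3 = 1482.7 g/s.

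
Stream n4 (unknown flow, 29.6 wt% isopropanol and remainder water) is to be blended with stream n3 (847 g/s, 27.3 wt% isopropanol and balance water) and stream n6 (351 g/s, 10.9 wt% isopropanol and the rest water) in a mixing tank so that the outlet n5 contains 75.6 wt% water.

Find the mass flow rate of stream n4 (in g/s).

Let n4 be the unknown flow. Total out = 1198 + n4.
water balance: 928.51 + 0.704·n4 = 0.756·(1198 + n4)
(0.704 − 0.756)·n4 = 0.756×1198 − 928.51 = -22.822
n4 = -22.822 / -0.052 = 438.88 g/s

438.9 g/s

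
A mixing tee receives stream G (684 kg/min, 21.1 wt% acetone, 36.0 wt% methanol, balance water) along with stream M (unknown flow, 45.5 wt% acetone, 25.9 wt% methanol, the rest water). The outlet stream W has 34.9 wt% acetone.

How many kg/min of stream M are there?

890.5 kg/min

Let M be the unknown flow. Total out = 684 + M.
acetone balance: 144.32 + 0.455·M = 0.349·(684 + M)
(0.455 − 0.349)·M = 0.349×684 − 144.32 = 94.392
M = 94.392 / 0.106 = 890.49 kg/min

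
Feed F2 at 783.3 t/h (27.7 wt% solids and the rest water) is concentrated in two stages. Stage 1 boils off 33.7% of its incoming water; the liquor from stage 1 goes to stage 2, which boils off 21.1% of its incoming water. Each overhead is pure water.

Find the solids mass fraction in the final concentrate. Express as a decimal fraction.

water in feed = 783.3×0.723 = 566.33 t/h.
After stage 1: water left = (1−0.337)×566.33 = 375.47; stream total = 592.45 t/h.
After stage 2: water left = (1−0.211)×375.47 = 296.25; final concentrate = 513.22 t/h.
solids fraction = 216.97/513.22 = 0.423.

0.423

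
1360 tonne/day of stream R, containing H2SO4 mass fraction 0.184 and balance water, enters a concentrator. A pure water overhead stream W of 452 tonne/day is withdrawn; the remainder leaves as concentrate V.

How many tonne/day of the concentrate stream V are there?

908 tonne/day

Concentrate = 1360 − 452 = 908 tonne/day.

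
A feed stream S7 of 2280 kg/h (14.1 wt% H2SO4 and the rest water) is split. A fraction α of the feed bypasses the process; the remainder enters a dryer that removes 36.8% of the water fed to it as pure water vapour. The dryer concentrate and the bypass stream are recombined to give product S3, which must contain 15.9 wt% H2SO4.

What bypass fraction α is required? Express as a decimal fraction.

All 2280×0.141 = 321.48 kg/h of H2SO4 reaches S3, so S3 = 321.48/0.159 = 2021.9 kg/h and vapour = 258.11 kg/h.
The evaporator receives (1−α)·2280 of feed at 0.859 water and removes 0.368 of that water:
0.368×0.859×(1−α)×2280 = 258.11
(1−α) = 258.11/720.74 = 0.3581;  α = 0.6419.

0.642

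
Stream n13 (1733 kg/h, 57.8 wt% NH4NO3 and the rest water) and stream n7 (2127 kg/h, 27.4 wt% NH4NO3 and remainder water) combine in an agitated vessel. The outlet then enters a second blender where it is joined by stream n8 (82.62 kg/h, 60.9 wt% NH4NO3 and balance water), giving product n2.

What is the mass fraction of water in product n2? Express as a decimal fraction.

Overall, product flow = 3942.6 kg/h.
water in = 1733×0.422 + 2127×0.726 + 82.62×0.391 = 2307.8 kg/h.
water fraction in n2 = 0.5854.

0.5854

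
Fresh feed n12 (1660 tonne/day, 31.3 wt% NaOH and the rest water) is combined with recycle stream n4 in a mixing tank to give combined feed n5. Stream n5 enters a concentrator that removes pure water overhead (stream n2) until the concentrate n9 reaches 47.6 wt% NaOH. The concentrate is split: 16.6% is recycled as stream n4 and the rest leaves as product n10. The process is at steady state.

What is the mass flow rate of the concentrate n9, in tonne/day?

Overall NaOH balance (none leaves overhead): NaOH in fresh feed = NaOH in product, i.e. 1660×0.313 = (1−0.166)·n9·0.476.
n9 = 519.58/(0.476×0.834) = 1308.8 tonne/day.

1309 tonne/day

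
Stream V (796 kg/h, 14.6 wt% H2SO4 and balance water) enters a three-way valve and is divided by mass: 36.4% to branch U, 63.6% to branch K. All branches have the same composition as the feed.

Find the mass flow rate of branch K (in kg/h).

Branch K flow = 0.636×796 = 506.26 kg/h.

506.3 kg/h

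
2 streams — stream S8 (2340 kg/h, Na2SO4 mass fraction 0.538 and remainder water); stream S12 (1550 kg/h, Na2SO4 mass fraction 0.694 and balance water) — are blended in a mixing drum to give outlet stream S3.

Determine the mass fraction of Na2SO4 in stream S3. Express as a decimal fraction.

Total flow out = 2340 + 1550 = 3890 kg/h.
Na2SO4 in = 2340×0.538 + 1550×0.694 = 2334.6 kg/h.
Na2SO4 mass fraction in S3 = 2334.6/3890 = 0.600.

0.600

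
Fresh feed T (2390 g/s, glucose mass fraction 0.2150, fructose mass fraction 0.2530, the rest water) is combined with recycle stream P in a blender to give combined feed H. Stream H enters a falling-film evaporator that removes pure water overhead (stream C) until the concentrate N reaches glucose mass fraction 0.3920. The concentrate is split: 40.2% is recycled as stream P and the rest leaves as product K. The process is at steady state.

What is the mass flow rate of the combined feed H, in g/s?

3271 g/s

Overall glucose balance (none leaves overhead): glucose in fresh feed = glucose in product, i.e. 2390×0.215 = (1−0.402)·N·0.392.
N = 513.85/(0.392×0.598) = 2192 g/s.
Recycle P = 0.402×2192 = 881.2 g/s.
Combined feed H = 2390 + 881.2 = 3271.2 g/s.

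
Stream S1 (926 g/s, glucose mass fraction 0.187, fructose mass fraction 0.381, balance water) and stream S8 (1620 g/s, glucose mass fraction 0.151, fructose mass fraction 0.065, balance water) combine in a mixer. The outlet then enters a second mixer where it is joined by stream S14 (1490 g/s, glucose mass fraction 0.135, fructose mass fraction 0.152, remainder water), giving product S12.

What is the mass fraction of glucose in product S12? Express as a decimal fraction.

Overall, product flow = 4036 g/s.
glucose in = 926×0.187 + 1620×0.151 + 1490×0.135 = 618.93 g/s.
glucose fraction in S12 = 0.153.

0.153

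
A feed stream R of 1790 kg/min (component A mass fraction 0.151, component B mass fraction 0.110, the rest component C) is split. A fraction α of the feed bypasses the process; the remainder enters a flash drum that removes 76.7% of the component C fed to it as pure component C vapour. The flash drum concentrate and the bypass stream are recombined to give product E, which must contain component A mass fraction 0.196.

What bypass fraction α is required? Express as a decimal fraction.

0.595

All 1790×0.151 = 270.29 kg/min of component A reaches E, so E = 270.29/0.196 = 1379 kg/min and vapour = 410.97 kg/min.
The evaporator receives (1−α)·1790 of feed at 0.739 component C and removes 0.767 of that component C:
0.767×0.739×(1−α)×1790 = 410.97
(1−α) = 410.97/1014.6 = 0.4051;  α = 0.5949.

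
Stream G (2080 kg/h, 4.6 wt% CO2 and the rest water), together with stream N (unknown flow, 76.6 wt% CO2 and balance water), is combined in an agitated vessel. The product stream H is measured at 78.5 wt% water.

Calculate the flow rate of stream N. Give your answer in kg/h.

638 kg/h

Let N be the unknown flow. Total out = 2080 + N.
water balance: 1984.3 + 0.234·N = 0.785·(2080 + N)
(0.234 − 0.785)·N = 0.785×2080 − 1984.3 = -351.52
N = -351.52 / -0.551 = 637.97 kg/h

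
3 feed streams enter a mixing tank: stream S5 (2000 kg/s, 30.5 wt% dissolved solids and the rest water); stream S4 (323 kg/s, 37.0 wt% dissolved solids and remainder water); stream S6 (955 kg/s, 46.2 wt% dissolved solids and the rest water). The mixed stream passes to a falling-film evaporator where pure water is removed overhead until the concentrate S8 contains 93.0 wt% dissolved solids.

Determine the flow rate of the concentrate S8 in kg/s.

dissolved solids entering = 2000×0.305 + 323×0.370 + 955×0.462 = 1170.7 kg/s.
All dissolved solids reports to S8, so S8 = 1170.7/0.930 = 1258.8 kg/s.

1259 kg/s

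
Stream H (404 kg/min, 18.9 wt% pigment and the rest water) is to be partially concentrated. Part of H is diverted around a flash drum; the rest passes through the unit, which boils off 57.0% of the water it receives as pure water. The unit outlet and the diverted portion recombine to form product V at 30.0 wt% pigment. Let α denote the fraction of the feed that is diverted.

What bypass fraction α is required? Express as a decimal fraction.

0.200

All 404×0.189 = 76.356 kg/min of pigment reaches V, so V = 76.356/0.300 = 254.52 kg/min and vapour = 149.48 kg/min.
The evaporator receives (1−α)·404 of feed at 0.811 water and removes 0.570 of that water:
0.570×0.811×(1−α)×404 = 149.48
(1−α) = 149.48/186.76 = 0.8004;  α = 0.1996.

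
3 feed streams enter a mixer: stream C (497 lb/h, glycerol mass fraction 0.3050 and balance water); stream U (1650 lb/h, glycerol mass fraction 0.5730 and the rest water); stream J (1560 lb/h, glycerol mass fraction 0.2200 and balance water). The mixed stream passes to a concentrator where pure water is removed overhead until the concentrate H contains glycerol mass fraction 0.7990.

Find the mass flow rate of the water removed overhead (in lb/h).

1904 lb/h

glycerol entering = 497×0.305 + 1650×0.573 + 1560×0.220 = 1440.2 lb/h.
All glycerol reports to H, so H = 1440.2/0.799 = 1802.5 lb/h.
Total feed = 3707 lb/h; overhead = 3707 − 1802.5 = 1904.5 lb/h.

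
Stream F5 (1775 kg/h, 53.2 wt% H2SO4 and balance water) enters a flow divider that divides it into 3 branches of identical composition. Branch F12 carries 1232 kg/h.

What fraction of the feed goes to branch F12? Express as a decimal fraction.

0.694

Fraction to F12 = 1232/1775 = 0.6941.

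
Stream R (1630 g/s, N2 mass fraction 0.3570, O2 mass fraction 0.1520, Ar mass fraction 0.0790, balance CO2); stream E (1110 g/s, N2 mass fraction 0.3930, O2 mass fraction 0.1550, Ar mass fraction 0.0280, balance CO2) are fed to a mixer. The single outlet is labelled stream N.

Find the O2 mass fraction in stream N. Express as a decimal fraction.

0.1532

Total flow out = 1630 + 1110 = 2740 g/s.
O2 in = 1630×0.152 + 1110×0.155 = 419.81 g/s.
O2 mass fraction in N = 419.81/2740 = 0.1532.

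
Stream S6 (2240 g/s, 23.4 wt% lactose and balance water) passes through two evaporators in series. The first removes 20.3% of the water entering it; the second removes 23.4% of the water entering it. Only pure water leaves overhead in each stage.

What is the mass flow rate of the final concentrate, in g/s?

1572 g/s

water in feed = 2240×0.766 = 1715.8 g/s.
After stage 1: water left = (1−0.203)×1715.8 = 1367.5; stream total = 1891.7 g/s.
After stage 2: water left = (1−0.234)×1367.5 = 1047.5; final concentrate = 1571.7 g/s.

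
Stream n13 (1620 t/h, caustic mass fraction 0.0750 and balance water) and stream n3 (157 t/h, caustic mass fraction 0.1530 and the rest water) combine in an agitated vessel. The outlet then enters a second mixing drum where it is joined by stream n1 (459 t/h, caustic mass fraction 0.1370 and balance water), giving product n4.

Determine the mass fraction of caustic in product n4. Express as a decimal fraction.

0.0932

Overall, product flow = 2236 t/h.
caustic in = 1620×0.075 + 157×0.153 + 459×0.137 = 208.4 t/h.
caustic fraction in n4 = 0.0932.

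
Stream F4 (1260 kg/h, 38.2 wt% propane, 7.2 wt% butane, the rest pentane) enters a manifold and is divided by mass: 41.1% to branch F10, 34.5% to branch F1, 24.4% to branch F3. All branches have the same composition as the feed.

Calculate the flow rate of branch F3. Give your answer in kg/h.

307.4 kg/h

Branch F3 flow = 0.244×1260 = 307.44 kg/h.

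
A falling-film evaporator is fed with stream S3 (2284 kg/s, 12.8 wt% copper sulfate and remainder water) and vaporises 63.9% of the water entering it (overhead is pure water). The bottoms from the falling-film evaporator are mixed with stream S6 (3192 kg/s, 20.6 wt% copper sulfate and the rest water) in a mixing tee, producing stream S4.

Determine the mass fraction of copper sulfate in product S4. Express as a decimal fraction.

Vapour removed = 0.639×0.872×2284 = 1272.7 kg/s; concentrate = 1011.3 kg/s.
copper sulfate reaching the mixer = 292.35 (from concentrate) + 3192×0.206 = 949.9 kg/s.
Product flow = 1011.3 + 3192 = 4203.3 kg/s; copper sulfate fraction = 0.226.

0.226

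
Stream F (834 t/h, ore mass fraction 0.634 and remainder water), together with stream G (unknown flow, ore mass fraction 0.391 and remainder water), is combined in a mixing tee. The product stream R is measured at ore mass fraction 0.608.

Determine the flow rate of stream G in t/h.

Let G be the unknown flow. Total out = 834 + G.
ore balance: 528.76 + 0.391·G = 0.608·(834 + G)
(0.391 − 0.608)·G = 0.608×834 − 528.76 = -21.684
G = -21.684 / -0.217 = 99.926 t/h

99.93 t/h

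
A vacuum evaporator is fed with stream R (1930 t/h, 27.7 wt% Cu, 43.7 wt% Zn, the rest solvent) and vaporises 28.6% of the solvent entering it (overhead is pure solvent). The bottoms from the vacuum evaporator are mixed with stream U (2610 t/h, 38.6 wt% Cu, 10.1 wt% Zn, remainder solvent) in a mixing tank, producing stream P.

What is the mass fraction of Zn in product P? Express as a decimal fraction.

Vapour removed = 0.286×0.286×1930 = 157.87 t/h; concentrate = 1772.1 t/h.
Zn reaching the mixer = 843.41 (from concentrate) + 2610×0.101 = 1107 t/h.
Product flow = 1772.1 + 2610 = 4382.1 t/h; Zn fraction = 0.253.

0.253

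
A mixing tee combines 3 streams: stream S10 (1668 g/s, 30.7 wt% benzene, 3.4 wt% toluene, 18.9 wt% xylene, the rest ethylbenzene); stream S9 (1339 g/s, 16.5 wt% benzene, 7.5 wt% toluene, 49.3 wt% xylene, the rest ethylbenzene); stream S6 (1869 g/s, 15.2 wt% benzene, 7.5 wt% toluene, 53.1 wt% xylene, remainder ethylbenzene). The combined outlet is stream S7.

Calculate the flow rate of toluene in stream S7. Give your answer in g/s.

297.3 g/s

toluene out = toluene in = 1668×0.034 + 1339×0.075 + 1869×0.075 = 297.31 g/s.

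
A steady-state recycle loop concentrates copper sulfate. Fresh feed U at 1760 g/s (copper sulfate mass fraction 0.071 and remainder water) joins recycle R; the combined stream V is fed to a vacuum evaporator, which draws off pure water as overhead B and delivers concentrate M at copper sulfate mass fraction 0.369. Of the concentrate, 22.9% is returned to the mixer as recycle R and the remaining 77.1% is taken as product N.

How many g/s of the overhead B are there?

Overall copper sulfate balance (none leaves overhead): copper sulfate in fresh feed = copper sulfate in product, i.e. 1760×0.071 = (1−0.229)·M·0.369.
M = 124.96/(0.369×0.771) = 439.23 g/s.
Recycle R = 0.229×439.23 = 100.58 g/s.
Combined feed V = 1760 + 100.58 = 1860.6 g/s.
Overhead B = V − M = 1860.6 − 439.23 = 1421.4 g/s.

1421 g/s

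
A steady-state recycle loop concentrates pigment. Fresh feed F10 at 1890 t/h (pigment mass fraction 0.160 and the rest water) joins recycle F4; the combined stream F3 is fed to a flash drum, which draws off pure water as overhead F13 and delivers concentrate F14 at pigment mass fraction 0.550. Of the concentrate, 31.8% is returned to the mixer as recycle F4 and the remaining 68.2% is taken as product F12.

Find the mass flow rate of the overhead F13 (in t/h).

1340 t/h

Overall pigment balance (none leaves overhead): pigment in fresh feed = pigment in product, i.e. 1890×0.160 = (1−0.318)·F14·0.550.
F14 = 302.4/(0.550×0.682) = 806.19 t/h.
Recycle F4 = 0.318×806.19 = 256.37 t/h.
Combined feed F3 = 1890 + 256.37 = 2146.4 t/h.
Overhead F13 = F3 − F14 = 2146.4 − 806.19 = 1340.2 t/h.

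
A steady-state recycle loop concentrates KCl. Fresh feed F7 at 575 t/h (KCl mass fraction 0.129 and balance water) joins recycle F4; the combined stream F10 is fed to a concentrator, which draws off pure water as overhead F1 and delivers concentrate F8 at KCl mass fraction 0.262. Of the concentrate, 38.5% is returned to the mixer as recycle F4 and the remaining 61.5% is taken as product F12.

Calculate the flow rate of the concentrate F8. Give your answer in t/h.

460.3 t/h

Overall KCl balance (none leaves overhead): KCl in fresh feed = KCl in product, i.e. 575×0.129 = (1−0.385)·F8·0.262.
F8 = 74.175/(0.262×0.615) = 460.34 t/h.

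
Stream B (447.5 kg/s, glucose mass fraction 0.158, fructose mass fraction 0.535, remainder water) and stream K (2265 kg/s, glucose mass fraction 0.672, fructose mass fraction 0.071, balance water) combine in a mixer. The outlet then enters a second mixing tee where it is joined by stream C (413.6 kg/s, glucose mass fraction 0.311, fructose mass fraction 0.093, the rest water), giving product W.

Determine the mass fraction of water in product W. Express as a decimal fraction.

0.309

Overall, product flow = 3126.1 kg/s.
water in = 447.5×0.307 + 2265×0.257 + 413.6×0.596 = 965.99 kg/s.
water fraction in W = 0.309.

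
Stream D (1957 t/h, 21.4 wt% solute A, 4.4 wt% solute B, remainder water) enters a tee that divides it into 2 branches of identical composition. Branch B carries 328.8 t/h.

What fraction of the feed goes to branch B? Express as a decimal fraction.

0.168

Fraction to B = 328.8/1957 = 0.1680.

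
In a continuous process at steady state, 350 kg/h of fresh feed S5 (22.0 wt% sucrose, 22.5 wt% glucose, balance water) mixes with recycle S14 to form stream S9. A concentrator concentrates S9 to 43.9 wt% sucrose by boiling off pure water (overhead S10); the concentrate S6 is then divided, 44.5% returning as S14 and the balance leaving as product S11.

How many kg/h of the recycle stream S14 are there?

Overall sucrose balance (none leaves overhead): sucrose in fresh feed = sucrose in product, i.e. 350×0.220 = (1−0.445)·S6·0.439.
S6 = 77/(0.439×0.555) = 316.03 kg/h.
Recycle S14 = 0.445×316.03 = 140.63 kg/h.

140.6 kg/h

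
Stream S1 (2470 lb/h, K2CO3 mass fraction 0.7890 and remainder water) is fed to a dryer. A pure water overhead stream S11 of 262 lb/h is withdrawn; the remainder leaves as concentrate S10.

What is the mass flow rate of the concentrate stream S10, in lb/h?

2208 lb/h

Concentrate = 2470 − 262 = 2208 lb/h.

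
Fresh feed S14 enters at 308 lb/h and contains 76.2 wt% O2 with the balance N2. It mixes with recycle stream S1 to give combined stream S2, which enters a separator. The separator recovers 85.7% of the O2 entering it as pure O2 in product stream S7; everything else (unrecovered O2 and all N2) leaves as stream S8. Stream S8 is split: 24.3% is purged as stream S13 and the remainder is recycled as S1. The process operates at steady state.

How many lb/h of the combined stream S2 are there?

N2 enters only via S14 and leaves only via the purge: 308×0.238 = 0.243×(N2 in S8), and the separator passes all N2, so N2 in S2 = N2 in S8 = 301.66 lb/h.
O2 in S2: m_A = 308×0.762 + (1−0.243)·(1−0.857)·m_A, so m_A = 234.7/0.8917 = 263.19 lb/h.
S2 = 263.19 + 301.66 = 564.85 lb/h.

564.8 lb/h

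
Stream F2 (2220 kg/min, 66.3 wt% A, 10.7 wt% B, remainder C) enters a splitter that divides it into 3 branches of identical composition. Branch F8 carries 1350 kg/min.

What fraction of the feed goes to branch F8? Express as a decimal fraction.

0.608

Fraction to F8 = 1350/2220 = 0.6081.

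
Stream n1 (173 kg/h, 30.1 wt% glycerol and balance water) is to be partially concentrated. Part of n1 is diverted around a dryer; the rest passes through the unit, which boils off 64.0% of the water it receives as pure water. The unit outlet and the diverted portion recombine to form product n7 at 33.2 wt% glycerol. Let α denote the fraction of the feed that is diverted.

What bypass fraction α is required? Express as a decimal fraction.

0.791

All 173×0.301 = 52.073 kg/h of glycerol reaches n7, so n7 = 52.073/0.332 = 156.85 kg/h and vapour = 16.154 kg/h.
The evaporator receives (1−α)·173 of feed at 0.699 water and removes 0.640 of that water:
0.640×0.699×(1−α)×173 = 16.154
(1−α) = 16.154/77.393 = 0.2087;  α = 0.7913.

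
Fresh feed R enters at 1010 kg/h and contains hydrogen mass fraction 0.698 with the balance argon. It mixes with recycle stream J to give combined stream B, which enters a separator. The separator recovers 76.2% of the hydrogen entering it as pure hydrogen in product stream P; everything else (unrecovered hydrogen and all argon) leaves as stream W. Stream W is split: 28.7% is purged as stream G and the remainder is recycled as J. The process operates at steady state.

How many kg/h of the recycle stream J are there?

argon enters only via R and leaves only via the purge: 1010×0.302 = 0.287×(argon in W), and the separator passes all argon, so argon in B = argon in W = 1062.8 kg/h.
hydrogen in B: m_A = 1010×0.698 + (1−0.287)·(1−0.762)·m_A, so m_A = 704.98/0.8303 = 849.06 kg/h.
W = (1−0.762)×849.06 + 1062.8 = 1264.9 kg/h.
Recycle J = (1−0.287)×1264.9 = 901.85 kg/h.

901.8 kg/h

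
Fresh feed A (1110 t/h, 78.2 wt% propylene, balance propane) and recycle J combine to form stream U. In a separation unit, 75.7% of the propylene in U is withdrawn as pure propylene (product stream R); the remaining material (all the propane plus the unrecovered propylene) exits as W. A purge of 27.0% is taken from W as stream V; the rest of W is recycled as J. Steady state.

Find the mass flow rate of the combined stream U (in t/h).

propane enters only via A and leaves only via the purge: 1110×0.218 = 0.270×(propane in W), and the separation unit passes all propane, so propane in U = propane in W = 896.22 t/h.
propylene in U: m_A = 1110×0.782 + (1−0.270)·(1−0.757)·m_A, so m_A = 868.02/0.8226 = 1055.2 t/h.
U = 1055.2 + 896.22 = 1951.4 t/h.

1951 t/h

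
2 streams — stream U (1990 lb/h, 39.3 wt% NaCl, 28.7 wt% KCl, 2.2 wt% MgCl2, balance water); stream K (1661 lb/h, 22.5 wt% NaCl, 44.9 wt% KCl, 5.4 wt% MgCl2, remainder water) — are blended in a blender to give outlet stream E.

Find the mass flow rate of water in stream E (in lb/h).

water out = water in = 1990×0.298 + 1661×0.272 = 1044.8 lb/h.

1045 lb/h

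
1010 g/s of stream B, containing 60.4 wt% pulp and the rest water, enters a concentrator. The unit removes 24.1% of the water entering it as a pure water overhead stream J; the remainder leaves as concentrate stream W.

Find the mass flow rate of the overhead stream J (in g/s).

96.39 g/s

water entering = 1010×0.396 = 399.96 g/s; overhead removed = 0.241×399.96 = 96.39 g/s.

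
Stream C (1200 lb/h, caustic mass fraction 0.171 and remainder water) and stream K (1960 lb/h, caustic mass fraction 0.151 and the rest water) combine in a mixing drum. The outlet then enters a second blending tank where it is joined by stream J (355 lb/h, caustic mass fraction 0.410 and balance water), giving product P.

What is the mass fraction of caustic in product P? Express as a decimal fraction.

0.184

Overall, product flow = 3515 lb/h.
caustic in = 1200×0.171 + 1960×0.151 + 355×0.410 = 646.71 lb/h.
caustic fraction in P = 0.184.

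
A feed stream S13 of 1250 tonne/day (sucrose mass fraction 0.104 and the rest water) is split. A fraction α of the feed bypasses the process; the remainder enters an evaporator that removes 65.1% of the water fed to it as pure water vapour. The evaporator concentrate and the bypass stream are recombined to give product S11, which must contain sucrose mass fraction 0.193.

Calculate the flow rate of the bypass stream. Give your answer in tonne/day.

261.8 tonne/day

All 1250×0.104 = 130 tonne/day of sucrose reaches S11, so S11 = 130/0.193 = 673.58 tonne/day and vapour = 576.42 tonne/day.
The evaporator receives (1−α)·1250 of feed at 0.896 water and removes 0.651 of that water:
0.651×0.896×(1−α)×1250 = 576.42
(1−α) = 576.42/729.12 = 0.7906;  α = 0.2094.
Bypass flow = 0.2094×1250 = 261.78 tonne/day.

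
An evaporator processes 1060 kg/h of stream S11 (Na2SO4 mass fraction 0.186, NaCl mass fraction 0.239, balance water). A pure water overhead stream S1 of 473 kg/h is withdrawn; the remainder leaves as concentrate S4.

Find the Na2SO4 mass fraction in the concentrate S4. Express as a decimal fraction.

Na2SO4 is not removed: 1060×0.186 = 197.16 kg/h of Na2SO4 enters S4.
Concentrate = 1060 − 473 = 587 kg/h.
Mass fraction = 197.16/587 = 0.336.

0.336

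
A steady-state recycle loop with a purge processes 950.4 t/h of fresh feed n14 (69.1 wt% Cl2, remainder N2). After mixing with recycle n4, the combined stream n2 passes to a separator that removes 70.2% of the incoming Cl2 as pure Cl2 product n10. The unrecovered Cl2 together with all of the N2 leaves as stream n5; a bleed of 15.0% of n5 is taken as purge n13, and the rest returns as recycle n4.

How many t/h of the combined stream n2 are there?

N2 enters only via n14 and leaves only via the purge: 950.4×0.309 = 0.150×(N2 in n5), and the separator passes all N2, so N2 in n2 = N2 in n5 = 1957.8 t/h.
Cl2 in n2: m_A = 950.4×0.691 + (1−0.150)·(1−0.702)·m_A, so m_A = 656.73/0.7467 = 879.51 t/h.
n2 = 879.51 + 1957.8 = 2837.3 t/h.

2837 t/h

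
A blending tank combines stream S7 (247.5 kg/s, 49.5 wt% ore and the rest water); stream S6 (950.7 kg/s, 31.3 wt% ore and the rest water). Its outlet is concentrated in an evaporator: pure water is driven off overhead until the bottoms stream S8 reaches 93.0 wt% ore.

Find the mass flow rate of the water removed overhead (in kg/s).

746.5 kg/s

ore entering = 247.5×0.495 + 950.7×0.313 = 420.08 kg/s.
All ore reports to S8, so S8 = 420.08/0.930 = 451.7 kg/s.
Total feed = 1198.2 kg/s; overhead = 1198.2 − 451.7 = 746.5 kg/s.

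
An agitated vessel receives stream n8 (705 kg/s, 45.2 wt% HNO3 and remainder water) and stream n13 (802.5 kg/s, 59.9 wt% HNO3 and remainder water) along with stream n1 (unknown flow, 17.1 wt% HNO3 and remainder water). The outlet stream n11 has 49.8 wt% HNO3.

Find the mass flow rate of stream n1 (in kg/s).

Let n1 be the unknown flow. Total out = 1507.5 + n1.
HNO3 balance: 799.36 + 0.171·n1 = 0.498·(1507.5 + n1)
(0.171 − 0.498)·n1 = 0.498×1507.5 − 799.36 = -48.623
n1 = -48.623 / -0.327 = 148.69 kg/s

148.7 kg/s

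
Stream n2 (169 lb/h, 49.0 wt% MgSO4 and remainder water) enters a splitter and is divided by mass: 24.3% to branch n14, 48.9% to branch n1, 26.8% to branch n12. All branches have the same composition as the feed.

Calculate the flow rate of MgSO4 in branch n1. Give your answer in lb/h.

40.49 lb/h

Branch n1 total = 0.489×169 = 82.641 lb/h.
MgSO4 in n1 = 0.490×82.641 = 40.494 lb/h.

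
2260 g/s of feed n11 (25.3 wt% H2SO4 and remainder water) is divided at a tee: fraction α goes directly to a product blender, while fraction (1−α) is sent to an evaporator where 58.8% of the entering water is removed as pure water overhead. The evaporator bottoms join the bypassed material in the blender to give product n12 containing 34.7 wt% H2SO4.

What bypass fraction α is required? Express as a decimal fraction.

All 2260×0.253 = 571.78 g/s of H2SO4 reaches n12, so n12 = 571.78/0.347 = 1647.8 g/s and vapour = 612.22 g/s.
The evaporator receives (1−α)·2260 of feed at 0.747 water and removes 0.588 of that water:
0.588×0.747×(1−α)×2260 = 612.22
(1−α) = 612.22/992.67 = 0.6167;  α = 0.3833.

0.383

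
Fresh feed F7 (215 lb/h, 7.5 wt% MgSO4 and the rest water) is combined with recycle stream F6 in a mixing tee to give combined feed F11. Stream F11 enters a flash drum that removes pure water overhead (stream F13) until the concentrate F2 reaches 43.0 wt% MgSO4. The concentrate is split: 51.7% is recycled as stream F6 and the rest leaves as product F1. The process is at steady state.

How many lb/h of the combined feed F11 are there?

255.1 lb/h

Overall MgSO4 balance (none leaves overhead): MgSO4 in fresh feed = MgSO4 in product, i.e. 215×0.075 = (1−0.517)·F2·0.430.
F2 = 16.125/(0.430×0.483) = 77.64 lb/h.
Recycle F6 = 0.517×77.64 = 40.14 lb/h.
Combined feed F11 = 215 + 40.14 = 255.14 lb/h.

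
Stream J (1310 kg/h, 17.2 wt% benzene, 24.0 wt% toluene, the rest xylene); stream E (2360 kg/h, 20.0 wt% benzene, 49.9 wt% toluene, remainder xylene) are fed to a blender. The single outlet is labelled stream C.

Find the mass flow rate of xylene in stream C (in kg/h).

1481 kg/h

xylene out = xylene in = 1310×0.588 + 2360×0.301 = 1480.6 kg/h.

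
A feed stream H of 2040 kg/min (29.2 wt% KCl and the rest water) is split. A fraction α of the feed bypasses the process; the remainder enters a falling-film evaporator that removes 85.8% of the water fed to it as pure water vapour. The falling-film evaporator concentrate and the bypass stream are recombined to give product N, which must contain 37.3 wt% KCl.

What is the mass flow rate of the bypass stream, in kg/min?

All 2040×0.292 = 595.68 kg/min of KCl reaches N, so N = 595.68/0.373 = 1597 kg/min and vapour = 443 kg/min.
The evaporator receives (1−α)·2040 of feed at 0.708 water and removes 0.858 of that water:
0.858×0.708×(1−α)×2040 = 443
(1−α) = 443/1239.2 = 0.3575;  α = 0.6425.
Bypass flow = 0.6425×2040 = 1310.7 kg/min.

1311 kg/min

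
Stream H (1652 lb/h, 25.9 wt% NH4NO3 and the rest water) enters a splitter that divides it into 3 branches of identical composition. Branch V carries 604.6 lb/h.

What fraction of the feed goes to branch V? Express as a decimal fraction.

0.366

Fraction to V = 604.6/1652 = 0.3660.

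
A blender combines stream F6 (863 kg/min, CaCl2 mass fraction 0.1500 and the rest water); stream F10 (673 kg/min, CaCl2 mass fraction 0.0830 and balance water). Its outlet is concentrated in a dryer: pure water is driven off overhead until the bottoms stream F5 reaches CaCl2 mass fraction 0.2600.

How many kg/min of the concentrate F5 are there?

712.7 kg/min

CaCl2 entering = 863×0.150 + 673×0.083 = 185.31 kg/min.
All CaCl2 reports to F5, so F5 = 185.31/0.260 = 712.73 kg/min.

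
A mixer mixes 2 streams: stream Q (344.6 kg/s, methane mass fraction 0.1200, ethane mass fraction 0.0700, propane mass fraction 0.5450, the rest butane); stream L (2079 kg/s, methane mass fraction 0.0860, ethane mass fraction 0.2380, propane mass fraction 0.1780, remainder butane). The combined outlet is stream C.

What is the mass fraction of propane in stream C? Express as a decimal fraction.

0.2302

Total flow out = 344.6 + 2079 = 2423.6 kg/s.
propane in = 344.6×0.545 + 2079×0.178 = 557.87 kg/s.
propane mass fraction in C = 557.87/2423.6 = 0.2302.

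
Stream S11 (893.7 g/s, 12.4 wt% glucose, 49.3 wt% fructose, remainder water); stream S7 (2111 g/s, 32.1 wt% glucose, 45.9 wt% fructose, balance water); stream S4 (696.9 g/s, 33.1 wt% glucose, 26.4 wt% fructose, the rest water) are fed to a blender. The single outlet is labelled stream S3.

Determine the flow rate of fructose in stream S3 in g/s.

1594 g/s

fructose out = fructose in = 893.7×0.493 + 2111×0.459 + 696.9×0.264 = 1593.5 g/s.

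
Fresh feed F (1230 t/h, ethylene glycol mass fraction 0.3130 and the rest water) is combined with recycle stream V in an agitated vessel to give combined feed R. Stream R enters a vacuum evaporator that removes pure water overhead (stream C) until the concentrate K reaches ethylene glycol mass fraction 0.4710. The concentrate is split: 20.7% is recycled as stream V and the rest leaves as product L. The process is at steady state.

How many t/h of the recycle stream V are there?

Overall ethylene glycol balance (none leaves overhead): ethylene glycol in fresh feed = ethylene glycol in product, i.e. 1230×0.313 = (1−0.207)·K·0.471.
K = 384.99/(0.471×0.793) = 1030.8 t/h.
Recycle V = 0.207×1030.8 = 213.37 t/h.

213.4 t/h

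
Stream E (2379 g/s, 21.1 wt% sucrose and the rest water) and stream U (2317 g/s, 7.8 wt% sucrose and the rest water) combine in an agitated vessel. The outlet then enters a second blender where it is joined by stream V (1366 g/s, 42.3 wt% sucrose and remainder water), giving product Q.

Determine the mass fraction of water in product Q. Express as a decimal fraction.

Overall, product flow = 6062 g/s.
water in = 2379×0.789 + 2317×0.922 + 1366×0.577 = 4801.5 g/s.
water fraction in Q = 0.7921.

0.7921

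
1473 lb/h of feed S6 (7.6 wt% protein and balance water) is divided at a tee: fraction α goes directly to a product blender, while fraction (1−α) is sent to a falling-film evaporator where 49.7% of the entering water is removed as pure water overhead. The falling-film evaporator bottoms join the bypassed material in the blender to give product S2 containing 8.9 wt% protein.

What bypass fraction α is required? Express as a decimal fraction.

0.682

All 1473×0.076 = 111.95 lb/h of protein reaches S2, so S2 = 111.95/0.089 = 1257.8 lb/h and vapour = 215.16 lb/h.
The evaporator receives (1−α)·1473 of feed at 0.924 water and removes 0.497 of that water:
0.497×0.924×(1−α)×1473 = 215.16
(1−α) = 215.16/676.44 = 0.3181;  α = 0.6819.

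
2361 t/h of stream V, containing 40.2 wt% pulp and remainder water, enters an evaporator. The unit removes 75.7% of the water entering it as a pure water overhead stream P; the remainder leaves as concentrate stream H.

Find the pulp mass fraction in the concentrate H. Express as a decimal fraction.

0.734

pulp is not removed: 2361×0.402 = 949.12 t/h of pulp enters H.
water entering = 2361×0.598 = 1411.9 t/h; overhead removed = 0.757×1411.9 = 1068.8 t/h.
Concentrate = 2361 − 1068.8 = 1292.2 t/h.
Mass fraction = 949.12/1292.2 = 0.734.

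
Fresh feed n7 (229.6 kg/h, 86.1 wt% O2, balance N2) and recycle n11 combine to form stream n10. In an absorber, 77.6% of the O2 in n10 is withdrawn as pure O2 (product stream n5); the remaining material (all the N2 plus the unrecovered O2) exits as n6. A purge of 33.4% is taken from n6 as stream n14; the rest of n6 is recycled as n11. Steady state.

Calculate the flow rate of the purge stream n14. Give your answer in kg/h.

N2 enters only via n7 and leaves only via the purge: 229.6×0.139 = 0.334×(N2 in n6), and the absorber passes all N2, so N2 in n10 = N2 in n6 = 95.552 kg/h.
O2 in n10: m_A = 229.6×0.861 + (1−0.334)·(1−0.776)·m_A, so m_A = 197.69/0.8508 = 232.35 kg/h.
n6 = (1−0.776)×232.35 + 95.552 = 147.6 kg/h.
Purge n14 = 0.334×147.6 = 49.298 kg/h.

49.3 kg/h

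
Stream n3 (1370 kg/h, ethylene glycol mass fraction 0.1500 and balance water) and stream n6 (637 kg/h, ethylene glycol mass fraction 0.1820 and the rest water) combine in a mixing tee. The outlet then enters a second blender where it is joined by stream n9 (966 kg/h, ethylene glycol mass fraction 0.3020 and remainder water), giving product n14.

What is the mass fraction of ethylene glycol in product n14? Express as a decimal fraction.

Overall, product flow = 2973 kg/h.
ethylene glycol in = 1370×0.150 + 637×0.182 + 966×0.302 = 613.17 kg/h.
ethylene glycol fraction in n14 = 0.2062.

0.2062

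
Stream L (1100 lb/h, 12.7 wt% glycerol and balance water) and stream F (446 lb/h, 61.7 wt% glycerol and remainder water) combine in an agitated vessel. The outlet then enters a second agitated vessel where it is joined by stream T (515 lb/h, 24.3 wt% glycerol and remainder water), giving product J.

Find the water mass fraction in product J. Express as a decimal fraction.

0.7380

Overall, product flow = 2061 lb/h.
water in = 1100×0.873 + 446×0.383 + 515×0.757 = 1521 lb/h.
water fraction in J = 0.7380.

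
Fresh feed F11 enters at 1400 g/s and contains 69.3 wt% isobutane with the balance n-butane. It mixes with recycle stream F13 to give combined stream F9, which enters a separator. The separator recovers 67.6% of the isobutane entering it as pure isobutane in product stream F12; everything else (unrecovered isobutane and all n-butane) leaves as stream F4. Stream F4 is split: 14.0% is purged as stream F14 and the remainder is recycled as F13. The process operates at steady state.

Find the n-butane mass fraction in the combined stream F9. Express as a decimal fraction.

n-butane enters only via F11 and leaves only via the purge: 1400×0.307 = 0.140×(n-butane in F4), and the separator passes all n-butane, so n-butane in F9 = n-butane in F4 = 3070 g/s.
isobutane in F9: m_A = 1400×0.693 + (1−0.140)·(1−0.676)·m_A, so m_A = 970.2/0.7214 = 1345 g/s.
F9 = 1345 + 3070 = 4415 g/s.
n-butane fraction in F9 = 3070/4415 = 0.695.

0.695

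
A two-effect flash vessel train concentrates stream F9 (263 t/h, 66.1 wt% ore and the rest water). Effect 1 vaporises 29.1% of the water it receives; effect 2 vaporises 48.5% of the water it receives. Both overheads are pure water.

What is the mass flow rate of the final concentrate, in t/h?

206.4 t/h

water in feed = 263×0.339 = 89.157 t/h.
After stage 1: water left = (1−0.291)×89.157 = 63.212; stream total = 237.06 t/h.
After stage 2: water left = (1−0.485)×63.212 = 32.554; final concentrate = 206.4 t/h.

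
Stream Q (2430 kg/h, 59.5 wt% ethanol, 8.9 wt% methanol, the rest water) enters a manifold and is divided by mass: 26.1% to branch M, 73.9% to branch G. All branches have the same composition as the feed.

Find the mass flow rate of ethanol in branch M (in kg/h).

377.4 kg/h

Branch M total = 0.261×2430 = 634.23 kg/h.
ethanol in M = 0.595×634.23 = 377.37 kg/h.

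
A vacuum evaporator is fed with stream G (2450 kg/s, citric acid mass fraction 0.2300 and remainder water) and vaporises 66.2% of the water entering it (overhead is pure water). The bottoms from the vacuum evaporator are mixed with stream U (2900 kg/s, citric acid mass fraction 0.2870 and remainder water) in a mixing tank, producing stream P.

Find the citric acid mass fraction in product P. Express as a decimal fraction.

0.3403

Vapour removed = 0.662×0.770×2450 = 1248.9 kg/s; concentrate = 1201.1 kg/s.
citric acid reaching the mixer = 563.5 (from concentrate) + 2900×0.287 = 1395.8 kg/s.
Product flow = 1201.1 + 2900 = 4101.1 kg/s; citric acid fraction = 0.3403.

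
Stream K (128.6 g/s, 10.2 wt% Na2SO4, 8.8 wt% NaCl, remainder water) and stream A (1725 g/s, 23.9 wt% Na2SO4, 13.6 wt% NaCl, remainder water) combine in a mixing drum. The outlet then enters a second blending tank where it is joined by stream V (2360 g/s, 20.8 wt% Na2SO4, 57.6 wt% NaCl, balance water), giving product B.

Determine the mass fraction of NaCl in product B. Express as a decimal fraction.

0.3810

Overall, product flow = 4213.6 g/s.
NaCl in = 128.6×0.088 + 1725×0.136 + 2360×0.576 = 1605.3 g/s.
NaCl fraction in B = 0.3810.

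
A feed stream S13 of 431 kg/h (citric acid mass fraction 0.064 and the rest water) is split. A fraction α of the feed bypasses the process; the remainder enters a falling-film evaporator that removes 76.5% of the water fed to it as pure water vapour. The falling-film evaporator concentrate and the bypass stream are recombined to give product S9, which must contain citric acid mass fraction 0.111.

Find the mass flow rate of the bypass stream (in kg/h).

All 431×0.064 = 27.584 kg/h of citric acid reaches S9, so S9 = 27.584/0.111 = 248.5 kg/h and vapour = 182.5 kg/h.
The evaporator receives (1−α)·431 of feed at 0.936 water and removes 0.765 of that water:
0.765×0.936×(1−α)×431 = 182.5
(1−α) = 182.5/308.61 = 0.5913;  α = 0.4087.
Bypass flow = 0.4087×431 = 176.13 kg/h.

176.1 kg/h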